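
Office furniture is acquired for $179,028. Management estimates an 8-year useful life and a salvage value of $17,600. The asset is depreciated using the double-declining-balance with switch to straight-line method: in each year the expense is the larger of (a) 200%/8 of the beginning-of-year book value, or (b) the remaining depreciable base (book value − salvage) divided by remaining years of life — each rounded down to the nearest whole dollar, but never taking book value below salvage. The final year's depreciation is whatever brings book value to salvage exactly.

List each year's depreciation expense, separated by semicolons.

$44,757; $33,567; $25,176; $18,882; $14,161; $10,621; $7,966; $6,298

Depreciable base = $179,028 − $17,600 = $161,428.
Year 1: DB = ⌊$179,028 × 200%/8⌋ = $44,757; SL = ⌊$161,428/8⌋ = $20,178 → take DB $44,757. Book value $134,271.
Year 2: DB = ⌊$134,271 × 200%/8⌋ = $33,567; SL = ⌊$116,671/7⌋ = $16,667 → take DB $33,567. Book value $100,704.
Year 3: DB = ⌊$100,704 × 200%/8⌋ = $25,176; SL = ⌊$83,104/6⌋ = $13,850 → take DB $25,176. Book value $75,528.
Year 4: DB = ⌊$75,528 × 200%/8⌋ = $18,882; SL = ⌊$57,928/5⌋ = $11,585 → take DB $18,882. Book value $56,646.
Year 5: DB = ⌊$56,646 × 200%/8⌋ = $14,161; SL = ⌊$39,046/4⌋ = $9,761 → take DB $14,161. Book value $42,485.
Year 6: DB = ⌊$42,485 × 200%/8⌋ = $10,621; SL = ⌊$24,885/3⌋ = $8,295 → take DB $10,621. Book value $31,864.
Year 7: DB = ⌊$31,864 × 200%/8⌋ = $7,966; SL = ⌊$14,264/2⌋ = $7,132 → take DB $7,966. Book value $23,898.
Year 8 (final): $23,898 − $17,600 = $6,298. Book value $17,600.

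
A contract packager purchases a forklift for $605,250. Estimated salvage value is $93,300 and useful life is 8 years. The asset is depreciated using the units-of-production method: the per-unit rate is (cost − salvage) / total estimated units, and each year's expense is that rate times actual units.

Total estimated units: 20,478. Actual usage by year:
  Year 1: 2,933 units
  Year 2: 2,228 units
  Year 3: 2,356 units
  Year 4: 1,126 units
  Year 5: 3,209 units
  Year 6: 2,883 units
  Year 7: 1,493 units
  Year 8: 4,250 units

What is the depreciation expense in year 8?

$106,250

Depreciable base = $605,250 − $93,300 = $511,950.
Rate = $511,950 / 20,478 units = $25 per unit.
Year 1: 2,933 × $25 = $73,325. Book value $531,925.
Year 2: 2,228 × $25 = $55,700. Book value $476,225.
Year 3: 2,356 × $25 = $58,900. Book value $417,325.
Year 4: 1,126 × $25 = $28,150. Book value $389,175.
Year 5: 3,209 × $25 = $80,225. Book value $308,950.
Year 6: 2,883 × $25 = $72,075. Book value $236,875.
Year 7: 1,493 × $25 = $37,325. Book value $199,550.
Year 8: 4,250 × $25 = $106,250. Book value $93,300.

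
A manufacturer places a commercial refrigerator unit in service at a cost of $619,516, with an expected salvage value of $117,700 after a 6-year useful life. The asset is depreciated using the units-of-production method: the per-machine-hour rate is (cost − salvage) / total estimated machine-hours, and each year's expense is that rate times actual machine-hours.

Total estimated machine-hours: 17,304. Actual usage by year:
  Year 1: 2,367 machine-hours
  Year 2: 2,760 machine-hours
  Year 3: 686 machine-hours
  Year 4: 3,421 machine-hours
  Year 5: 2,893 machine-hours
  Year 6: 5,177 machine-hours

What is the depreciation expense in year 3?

Depreciable base = $619,516 − $117,700 = $501,816.
Rate = $501,816 / 17,304 machine-hours = $29 per machine-hour.
Year 1: 2,367 × $29 = $68,643. Book value $550,873.
Year 2: 2,760 × $29 = $80,040. Book value $470,833.
Year 3: 686 × $29 = $19,894. Book value $450,939.

$19,894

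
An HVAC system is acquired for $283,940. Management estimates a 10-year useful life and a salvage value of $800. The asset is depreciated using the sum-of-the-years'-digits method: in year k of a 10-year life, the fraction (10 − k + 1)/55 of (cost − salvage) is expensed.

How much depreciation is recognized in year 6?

Depreciable base = $283,940 − $800 = $283,140.
Sum of the years' digits = 10+9+8+7+6+5+4+3+2+1 = 55.
Year 1: $283,140 × 10/55 = $51,480. Book value $232,460.
Year 2: $283,140 × 9/55 = $46,332. Book value $186,128.
Year 3: $283,140 × 8/55 = $41,184. Book value $144,944.
Year 4: $283,140 × 7/55 = $36,036. Book value $108,908.
Year 5: $283,140 × 6/55 = $30,888. Book value $78,020.
Year 6: $283,140 × 5/55 = $25,740. Book value $52,280.

$25,740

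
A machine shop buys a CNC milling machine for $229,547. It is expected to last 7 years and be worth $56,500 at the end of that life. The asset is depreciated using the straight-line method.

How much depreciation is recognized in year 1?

$24,721

Depreciable base = $229,547 − $56,500 = $173,047.
Annual expense = $173,047 / 7 = $24,721.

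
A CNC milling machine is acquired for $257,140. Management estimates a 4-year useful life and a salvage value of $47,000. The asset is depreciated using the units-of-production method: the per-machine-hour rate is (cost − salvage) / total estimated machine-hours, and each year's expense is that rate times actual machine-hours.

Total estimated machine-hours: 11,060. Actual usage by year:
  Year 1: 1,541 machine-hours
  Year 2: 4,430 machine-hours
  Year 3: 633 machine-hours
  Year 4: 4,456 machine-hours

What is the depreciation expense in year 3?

$12,027

Depreciable base = $257,140 − $47,000 = $210,140.
Rate = $210,140 / 11,060 machine-hours = $19 per machine-hour.
Year 1: 1,541 × $19 = $29,279. Book value $227,861.
Year 2: 4,430 × $19 = $84,170. Book value $143,691.
Year 3: 633 × $19 = $12,027. Book value $131,664.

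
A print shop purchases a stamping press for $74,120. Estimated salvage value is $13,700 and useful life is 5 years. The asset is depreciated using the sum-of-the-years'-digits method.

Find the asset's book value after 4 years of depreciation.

$17,728

Depreciable base = $74,120 − $13,700 = $60,420.
Sum of the years' digits = 5+4+3+2+1 = 15.
Year 1: $60,420 × 5/15 = $20,140. Book value $53,980.
Year 2: $60,420 × 4/15 = $16,112. Book value $37,868.
Year 3: $60,420 × 3/15 = $12,084. Book value $25,784.
Year 4: $60,420 × 2/15 = $8,056. Book value $17,728.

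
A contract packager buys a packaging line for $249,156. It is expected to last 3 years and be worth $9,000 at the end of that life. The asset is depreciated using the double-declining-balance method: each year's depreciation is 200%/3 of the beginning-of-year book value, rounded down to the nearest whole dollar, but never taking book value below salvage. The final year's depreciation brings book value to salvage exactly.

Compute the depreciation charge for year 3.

Depreciable base = $249,156 − $9,000 = $240,156.
Year 1: ⌊$249,156 × 200%/3⌋ = $166,104. Book value $83,052.
Year 2: ⌊$83,052 × 200%/3⌋ = $55,368. Book value $27,684.
Year 3 (final): $27,684 − $9,000 = $18,684. Book value $9,000.

$18,684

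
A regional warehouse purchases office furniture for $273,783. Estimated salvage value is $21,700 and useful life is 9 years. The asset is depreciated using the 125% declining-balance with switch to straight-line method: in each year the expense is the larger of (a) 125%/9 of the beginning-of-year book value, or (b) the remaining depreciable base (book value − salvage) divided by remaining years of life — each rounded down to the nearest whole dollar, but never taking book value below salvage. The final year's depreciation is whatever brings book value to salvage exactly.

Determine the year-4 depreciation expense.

$25,519

Depreciable base = $273,783 − $21,700 = $252,083.
Year 1: DB = ⌊$273,783 × 125%/9⌋ = $38,025; SL = ⌊$252,083/9⌋ = $28,009 → take DB $38,025. Book value $235,758.
Year 2: DB = ⌊$235,758 × 125%/9⌋ = $32,744; SL = ⌊$214,058/8⌋ = $26,757 → take DB $32,744. Book value $203,014.
Year 3: DB = ⌊$203,014 × 125%/9⌋ = $28,196; SL = ⌊$181,314/7⌋ = $25,902 → take DB $28,196. Book value $174,818.
Year 4: DB = ⌊$174,818 × 125%/9⌋ = $24,280; SL = ⌊$153,118/6⌋ = $25,519 → take SL $25,519. Book value $149,299.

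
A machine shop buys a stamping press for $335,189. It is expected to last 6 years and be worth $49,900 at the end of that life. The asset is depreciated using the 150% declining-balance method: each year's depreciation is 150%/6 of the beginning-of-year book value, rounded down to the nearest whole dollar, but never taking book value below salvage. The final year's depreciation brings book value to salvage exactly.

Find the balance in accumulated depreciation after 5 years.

Depreciable base = $335,189 − $49,900 = $285,289.
Year 1: ⌊$335,189 × 150%/6⌋ = $83,797. Book value $251,392.
Year 2: ⌊$251,392 × 150%/6⌋ = $62,848. Book value $188,544.
Year 3: ⌊$188,544 × 150%/6⌋ = $47,136. Book value $141,408.
Year 4: ⌊$141,408 × 150%/6⌋ = $35,352. Book value $106,056.
Year 5: ⌊$106,056 × 150%/6⌋ = $26,514. Book value $79,542.
Accumulated through year 5 = $335,189 − $79,542 = $255,647.

$255,647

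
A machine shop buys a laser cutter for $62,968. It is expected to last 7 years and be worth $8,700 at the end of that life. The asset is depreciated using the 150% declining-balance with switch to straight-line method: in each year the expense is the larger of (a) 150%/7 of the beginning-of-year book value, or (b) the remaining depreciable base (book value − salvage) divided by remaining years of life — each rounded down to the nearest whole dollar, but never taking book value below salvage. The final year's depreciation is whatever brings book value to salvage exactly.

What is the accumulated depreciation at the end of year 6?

Depreciable base = $62,968 − $8,700 = $54,268.
Year 1: DB = ⌊$62,968 × 150%/7⌋ = $13,493; SL = ⌊$54,268/7⌋ = $7,752 → take DB $13,493. Book value $49,475.
Year 2: DB = ⌊$49,475 × 150%/7⌋ = $10,601; SL = ⌊$40,775/6⌋ = $6,795 → take DB $10,601. Book value $38,874.
Year 3: DB = ⌊$38,874 × 150%/7⌋ = $8,330; SL = ⌊$30,174/5⌋ = $6,034 → take DB $8,330. Book value $30,544.
Year 4: DB = ⌊$30,544 × 150%/7⌋ = $6,545; SL = ⌊$21,844/4⌋ = $5,461 → take DB $6,545. Book value $23,999.
Year 5: DB = ⌊$23,999 × 150%/7⌋ = $5,142; SL = ⌊$15,299/3⌋ = $5,099 → take DB $5,142. Book value $18,857.
Year 6: DB = ⌊$18,857 × 150%/7⌋ = $4,040; SL = ⌊$10,157/2⌋ = $5,078 → take SL $5,078. Book value $13,779.
Accumulated through year 6 = $62,968 − $13,779 = $49,189.

$49,189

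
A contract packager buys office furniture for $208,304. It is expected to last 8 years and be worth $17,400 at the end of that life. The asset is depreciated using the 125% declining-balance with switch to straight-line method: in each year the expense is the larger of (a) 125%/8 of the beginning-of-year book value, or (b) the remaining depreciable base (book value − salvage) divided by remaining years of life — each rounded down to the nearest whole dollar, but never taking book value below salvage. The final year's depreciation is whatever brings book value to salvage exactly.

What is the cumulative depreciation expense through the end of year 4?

$104,724

Depreciable base = $208,304 − $17,400 = $190,904.
Year 1: DB = ⌊$208,304 × 125%/8⌋ = $32,547; SL = ⌊$190,904/8⌋ = $23,863 → take DB $32,547. Book value $175,757.
Year 2: DB = ⌊$175,757 × 125%/8⌋ = $27,462; SL = ⌊$158,357/7⌋ = $22,622 → take DB $27,462. Book value $148,295.
Year 3: DB = ⌊$148,295 × 125%/8⌋ = $23,171; SL = ⌊$130,895/6⌋ = $21,815 → take DB $23,171. Book value $125,124.
Year 4: DB = ⌊$125,124 × 125%/8⌋ = $19,550; SL = ⌊$107,724/5⌋ = $21,544 → take SL $21,544. Book value $103,580.
Accumulated through year 4 = $208,304 − $103,580 = $104,724.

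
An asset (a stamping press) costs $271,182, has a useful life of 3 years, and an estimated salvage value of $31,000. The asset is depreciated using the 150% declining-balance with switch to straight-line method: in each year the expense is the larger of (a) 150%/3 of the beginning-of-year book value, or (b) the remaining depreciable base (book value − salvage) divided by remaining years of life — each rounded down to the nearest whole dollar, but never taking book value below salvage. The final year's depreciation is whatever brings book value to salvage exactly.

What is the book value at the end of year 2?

Depreciable base = $271,182 − $31,000 = $240,182.
Year 1: DB = ⌊$271,182 × 150%/3⌋ = $135,591; SL = ⌊$240,182/3⌋ = $80,060 → take DB $135,591. Book value $135,591.
Year 2: DB = ⌊$135,591 × 150%/3⌋ = $67,795; SL = ⌊$104,591/2⌋ = $52,295 → take DB $67,795. Book value $67,796.

$67,796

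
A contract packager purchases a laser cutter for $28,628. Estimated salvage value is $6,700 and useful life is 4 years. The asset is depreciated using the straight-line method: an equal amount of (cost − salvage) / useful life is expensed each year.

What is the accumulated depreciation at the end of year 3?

Depreciable base = $28,628 − $6,700 = $21,928.
Annual expense = $21,928 / 4 = $5,482.
End of year 1: book value $23,146.
End of year 2: book value $17,664.
End of year 3: book value $12,182.
Accumulated through year 3 = $28,628 − $12,182 = $16,446.

$16,446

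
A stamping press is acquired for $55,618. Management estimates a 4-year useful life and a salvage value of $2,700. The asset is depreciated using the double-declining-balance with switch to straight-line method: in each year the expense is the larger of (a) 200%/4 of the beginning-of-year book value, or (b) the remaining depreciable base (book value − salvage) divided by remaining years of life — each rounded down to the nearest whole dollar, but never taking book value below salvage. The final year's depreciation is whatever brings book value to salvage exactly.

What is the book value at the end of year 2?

$13,905

Depreciable base = $55,618 − $2,700 = $52,918.
Year 1: DB = ⌊$55,618 × 200%/4⌋ = $27,809; SL = ⌊$52,918/4⌋ = $13,229 → take DB $27,809. Book value $27,809.
Year 2: DB = ⌊$27,809 × 200%/4⌋ = $13,904; SL = ⌊$25,109/3⌋ = $8,369 → take DB $13,904. Book value $13,905.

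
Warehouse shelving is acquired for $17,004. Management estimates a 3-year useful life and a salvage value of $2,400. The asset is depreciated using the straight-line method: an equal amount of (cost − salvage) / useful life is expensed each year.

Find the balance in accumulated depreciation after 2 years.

Depreciable base = $17,004 − $2,400 = $14,604.
Annual expense = $14,604 / 3 = $4,868.
End of year 1: book value $12,136.
End of year 2: book value $7,268.
Accumulated through year 2 = $17,004 − $7,268 = $9,736.

$9,736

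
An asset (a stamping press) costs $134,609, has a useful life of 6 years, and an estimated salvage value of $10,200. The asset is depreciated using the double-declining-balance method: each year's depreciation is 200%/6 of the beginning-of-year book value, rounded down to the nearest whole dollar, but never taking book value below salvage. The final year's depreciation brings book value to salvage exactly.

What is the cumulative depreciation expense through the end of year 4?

Depreciable base = $134,609 − $10,200 = $124,409.
Year 1: ⌊$134,609 × 200%/6⌋ = $44,869. Book value $89,740.
Year 2: ⌊$89,740 × 200%/6⌋ = $29,913. Book value $59,827.
Year 3: ⌊$59,827 × 200%/6⌋ = $19,942. Book value $39,885.
Year 4: ⌊$39,885 × 200%/6⌋ = $13,295. Book value $26,590.
Accumulated through year 4 = $134,609 − $26,590 = $108,019.

$108,019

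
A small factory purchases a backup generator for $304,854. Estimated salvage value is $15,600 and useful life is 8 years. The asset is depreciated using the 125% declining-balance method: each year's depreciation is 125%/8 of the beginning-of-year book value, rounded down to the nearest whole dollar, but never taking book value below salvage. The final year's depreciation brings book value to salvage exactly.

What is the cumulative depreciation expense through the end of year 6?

Depreciable base = $304,854 − $15,600 = $289,254.
Year 1: ⌊$304,854 × 125%/8⌋ = $47,633. Book value $257,221.
Year 2: ⌊$257,221 × 125%/8⌋ = $40,190. Book value $217,031.
Year 3: ⌊$217,031 × 125%/8⌋ = $33,911. Book value $183,120.
Year 4: ⌊$183,120 × 125%/8⌋ = $28,612. Book value $154,508.
Year 5: ⌊$154,508 × 125%/8⌋ = $24,141. Book value $130,367.
Year 6: ⌊$130,367 × 125%/8⌋ = $20,369. Book value $109,998.
Accumulated through year 6 = $304,854 − $109,998 = $194,856.

$194,856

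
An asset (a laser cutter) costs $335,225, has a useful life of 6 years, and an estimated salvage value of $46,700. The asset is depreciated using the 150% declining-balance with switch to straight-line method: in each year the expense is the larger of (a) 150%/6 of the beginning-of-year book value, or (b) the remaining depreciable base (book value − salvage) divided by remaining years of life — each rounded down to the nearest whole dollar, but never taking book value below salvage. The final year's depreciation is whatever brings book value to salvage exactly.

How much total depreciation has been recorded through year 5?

Depreciable base = $335,225 − $46,700 = $288,525.
Year 1: DB = ⌊$335,225 × 150%/6⌋ = $83,806; SL = ⌊$288,525/6⌋ = $48,087 → take DB $83,806. Book value $251,419.
Year 2: DB = ⌊$251,419 × 150%/6⌋ = $62,854; SL = ⌊$204,719/5⌋ = $40,943 → take DB $62,854. Book value $188,565.
Year 3: DB = ⌊$188,565 × 150%/6⌋ = $47,141; SL = ⌊$141,865/4⌋ = $35,466 → take DB $47,141. Book value $141,424.
Year 4: DB = ⌊$141,424 × 150%/6⌋ = $35,356; SL = ⌊$94,724/3⌋ = $31,574 → take DB $35,356. Book value $106,068.
Year 5: DB = ⌊$106,068 × 150%/6⌋ = $26,517; SL = ⌊$59,368/2⌋ = $29,684 → take SL $29,684. Book value $76,384.
Accumulated through year 5 = $335,225 − $76,384 = $258,841.

$258,841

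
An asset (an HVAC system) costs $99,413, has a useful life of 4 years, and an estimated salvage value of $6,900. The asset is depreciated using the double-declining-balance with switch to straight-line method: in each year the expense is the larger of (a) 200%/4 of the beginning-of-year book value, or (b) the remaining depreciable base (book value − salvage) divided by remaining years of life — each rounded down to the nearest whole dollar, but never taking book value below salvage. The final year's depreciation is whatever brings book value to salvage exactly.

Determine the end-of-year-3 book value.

Depreciable base = $99,413 − $6,900 = $92,513.
Year 1: DB = ⌊$99,413 × 200%/4⌋ = $49,706; SL = ⌊$92,513/4⌋ = $23,128 → take DB $49,706. Book value $49,707.
Year 2: DB = ⌊$49,707 × 200%/4⌋ = $24,853; SL = ⌊$42,807/3⌋ = $14,269 → take DB $24,853. Book value $24,854.
Year 3: DB = ⌊$24,854 × 200%/4⌋ = $12,427; SL = ⌊$17,954/2⌋ = $8,977 → take DB $12,427. Book value $12,427.

$12,427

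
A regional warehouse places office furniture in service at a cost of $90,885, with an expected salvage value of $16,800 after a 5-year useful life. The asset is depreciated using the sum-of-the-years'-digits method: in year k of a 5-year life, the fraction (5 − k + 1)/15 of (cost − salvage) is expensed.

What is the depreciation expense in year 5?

Depreciable base = $90,885 − $16,800 = $74,085.
Sum of the years' digits = 5+4+3+2+1 = 15.
Year 1: $74,085 × 5/15 = $24,695. Book value $66,190.
Year 2: $74,085 × 4/15 = $19,756. Book value $46,434.
Year 3: $74,085 × 3/15 = $14,817. Book value $31,617.
Year 4: $74,085 × 2/15 = $9,878. Book value $21,739.
Year 5: $74,085 × 1/15 = $4,939. Book value $16,800.

$4,939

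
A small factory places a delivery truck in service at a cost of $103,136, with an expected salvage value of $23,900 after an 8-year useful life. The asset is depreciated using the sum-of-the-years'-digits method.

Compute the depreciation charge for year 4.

Depreciable base = $103,136 − $23,900 = $79,236.
Sum of the years' digits = 8+7+6+5+4+3+2+1 = 36.
Year 1: $79,236 × 8/36 = $17,608. Book value $85,528.
Year 2: $79,236 × 7/36 = $15,407. Book value $70,121.
Year 3: $79,236 × 6/36 = $13,206. Book value $56,915.
Year 4: $79,236 × 5/36 = $11,005. Book value $45,910.

$11,005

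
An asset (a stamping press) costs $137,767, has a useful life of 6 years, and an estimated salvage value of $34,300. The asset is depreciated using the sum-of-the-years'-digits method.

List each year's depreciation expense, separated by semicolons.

Depreciable base = $137,767 − $34,300 = $103,467.
Sum of the years' digits = 6+5+4+3+2+1 = 21.
Year 1: $103,467 × 6/21 = $29,562. Book value $108,205.
Year 2: $103,467 × 5/21 = $24,635. Book value $83,570.
Year 3: $103,467 × 4/21 = $19,708. Book value $63,862.
Year 4: $103,467 × 3/21 = $14,781. Book value $49,081.
Year 5: $103,467 × 2/21 = $9,854. Book value $39,227.
Year 6: $103,467 × 1/21 = $4,927. Book value $34,300.

$29,562; $24,635; $19,708; $14,781; $9,854; $4,927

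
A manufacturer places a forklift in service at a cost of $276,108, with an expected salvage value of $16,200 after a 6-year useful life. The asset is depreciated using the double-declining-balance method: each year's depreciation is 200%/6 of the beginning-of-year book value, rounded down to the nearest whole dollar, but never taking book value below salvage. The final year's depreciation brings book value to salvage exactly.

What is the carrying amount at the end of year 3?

$81,810

Depreciable base = $276,108 − $16,200 = $259,908.
Year 1: ⌊$276,108 × 200%/6⌋ = $92,036. Book value $184,072.
Year 2: ⌊$184,072 × 200%/6⌋ = $61,357. Book value $122,715.
Year 3: ⌊$122,715 × 200%/6⌋ = $40,905. Book value $81,810.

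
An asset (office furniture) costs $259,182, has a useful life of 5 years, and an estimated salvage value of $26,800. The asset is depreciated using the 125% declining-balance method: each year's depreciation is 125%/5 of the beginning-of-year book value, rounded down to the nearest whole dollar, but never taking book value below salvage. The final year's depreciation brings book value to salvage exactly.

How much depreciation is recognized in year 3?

Depreciable base = $259,182 − $26,800 = $232,382.
Year 1: ⌊$259,182 × 125%/5⌋ = $64,795. Book value $194,387.
Year 2: ⌊$194,387 × 125%/5⌋ = $48,596. Book value $145,791.
Year 3: ⌊$145,791 × 125%/5⌋ = $36,447. Book value $109,344.

$36,447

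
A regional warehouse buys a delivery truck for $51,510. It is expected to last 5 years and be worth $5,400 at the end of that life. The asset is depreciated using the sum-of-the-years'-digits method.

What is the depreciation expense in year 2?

Depreciable base = $51,510 − $5,400 = $46,110.
Sum of the years' digits = 5+4+3+2+1 = 15.
Year 1: $46,110 × 5/15 = $15,370. Book value $36,140.
Year 2: $46,110 × 4/15 = $12,296. Book value $23,844.

$12,296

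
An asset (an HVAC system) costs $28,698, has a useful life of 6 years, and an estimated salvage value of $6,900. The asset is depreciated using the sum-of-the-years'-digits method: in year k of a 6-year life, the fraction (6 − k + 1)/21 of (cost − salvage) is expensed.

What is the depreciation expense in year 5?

$2,076

Depreciable base = $28,698 − $6,900 = $21,798.
Sum of the years' digits = 6+5+4+3+2+1 = 21.
Year 1: $21,798 × 6/21 = $6,228. Book value $22,470.
Year 2: $21,798 × 5/21 = $5,190. Book value $17,280.
Year 3: $21,798 × 4/21 = $4,152. Book value $13,128.
Year 4: $21,798 × 3/21 = $3,114. Book value $10,014.
Year 5: $21,798 × 2/21 = $2,076. Book value $7,938.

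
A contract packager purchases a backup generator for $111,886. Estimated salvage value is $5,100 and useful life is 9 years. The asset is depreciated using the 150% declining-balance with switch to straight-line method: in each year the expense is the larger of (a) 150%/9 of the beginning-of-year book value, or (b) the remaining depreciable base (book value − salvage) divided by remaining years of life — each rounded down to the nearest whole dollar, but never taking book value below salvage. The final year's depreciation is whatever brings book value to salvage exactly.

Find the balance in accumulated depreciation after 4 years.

$57,927

Depreciable base = $111,886 − $5,100 = $106,786.
Year 1: DB = ⌊$111,886 × 150%/9⌋ = $18,647; SL = ⌊$106,786/9⌋ = $11,865 → take DB $18,647. Book value $93,239.
Year 2: DB = ⌊$93,239 × 150%/9⌋ = $15,539; SL = ⌊$88,139/8⌋ = $11,017 → take DB $15,539. Book value $77,700.
Year 3: DB = ⌊$77,700 × 150%/9⌋ = $12,950; SL = ⌊$72,600/7⌋ = $10,371 → take DB $12,950. Book value $64,750.
Year 4: DB = ⌊$64,750 × 150%/9⌋ = $10,791; SL = ⌊$59,650/6⌋ = $9,941 → take DB $10,791. Book value $53,959.
Accumulated through year 4 = $111,886 − $53,959 = $57,927.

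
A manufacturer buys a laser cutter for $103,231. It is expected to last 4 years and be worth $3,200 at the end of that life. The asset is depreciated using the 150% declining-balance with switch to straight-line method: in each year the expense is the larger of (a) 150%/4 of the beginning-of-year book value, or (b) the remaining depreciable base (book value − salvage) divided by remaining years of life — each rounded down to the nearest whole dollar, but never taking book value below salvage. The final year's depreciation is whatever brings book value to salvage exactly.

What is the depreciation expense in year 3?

$18,562

Depreciable base = $103,231 − $3,200 = $100,031.
Year 1: DB = ⌊$103,231 × 150%/4⌋ = $38,711; SL = ⌊$100,031/4⌋ = $25,007 → take DB $38,711. Book value $64,520.
Year 2: DB = ⌊$64,520 × 150%/4⌋ = $24,195; SL = ⌊$61,320/3⌋ = $20,440 → take DB $24,195. Book value $40,325.
Year 3: DB = ⌊$40,325 × 150%/4⌋ = $15,121; SL = ⌊$37,125/2⌋ = $18,562 → take SL $18,562. Book value $21,763.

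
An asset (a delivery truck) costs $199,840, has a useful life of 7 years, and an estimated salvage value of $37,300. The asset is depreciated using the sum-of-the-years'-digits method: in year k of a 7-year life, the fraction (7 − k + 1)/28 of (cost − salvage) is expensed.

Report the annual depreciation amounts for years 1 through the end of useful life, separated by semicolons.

Depreciable base = $199,840 − $37,300 = $162,540.
Sum of the years' digits = 7+6+5+4+3+2+1 = 28.
Year 1: $162,540 × 7/28 = $40,635. Book value $159,205.
Year 2: $162,540 × 6/28 = $34,830. Book value $124,375.
Year 3: $162,540 × 5/28 = $29,025. Book value $95,350.
Year 4: $162,540 × 4/28 = $23,220. Book value $72,130.
Year 5: $162,540 × 3/28 = $17,415. Book value $54,715.
Year 6: $162,540 × 2/28 = $11,610. Book value $43,105.
Year 7: $162,540 × 1/28 = $5,805. Book value $37,300.

$40,635; $34,830; $29,025; $23,220; $17,415; $11,610; $5,805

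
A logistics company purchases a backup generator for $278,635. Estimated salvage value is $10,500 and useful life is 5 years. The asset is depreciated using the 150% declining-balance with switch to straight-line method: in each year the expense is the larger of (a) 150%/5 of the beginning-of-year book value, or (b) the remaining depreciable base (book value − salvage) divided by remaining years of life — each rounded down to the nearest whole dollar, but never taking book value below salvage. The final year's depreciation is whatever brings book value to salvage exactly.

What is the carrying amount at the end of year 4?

$52,511

Depreciable base = $278,635 − $10,500 = $268,135.
Year 1: DB = ⌊$278,635 × 150%/5⌋ = $83,590; SL = ⌊$268,135/5⌋ = $53,627 → take DB $83,590. Book value $195,045.
Year 2: DB = ⌊$195,045 × 150%/5⌋ = $58,513; SL = ⌊$184,545/4⌋ = $46,136 → take DB $58,513. Book value $136,532.
Year 3: DB = ⌊$136,532 × 150%/5⌋ = $40,959; SL = ⌊$126,032/3⌋ = $42,010 → take SL $42,010. Book value $94,522.
Year 4: DB = ⌊$94,522 × 150%/5⌋ = $28,356; SL = ⌊$84,022/2⌋ = $42,011 → take SL $42,011. Book value $52,511.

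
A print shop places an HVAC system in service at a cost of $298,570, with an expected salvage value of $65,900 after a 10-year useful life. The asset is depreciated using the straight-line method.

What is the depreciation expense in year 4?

$23,267

Depreciable base = $298,570 − $65,900 = $232,670.
Annual expense = $232,670 / 10 = $23,267.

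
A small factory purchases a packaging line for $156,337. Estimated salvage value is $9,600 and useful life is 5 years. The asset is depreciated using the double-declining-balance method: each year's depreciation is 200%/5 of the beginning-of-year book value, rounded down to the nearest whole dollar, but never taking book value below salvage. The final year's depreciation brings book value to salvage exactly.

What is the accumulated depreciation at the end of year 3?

$122,567

Depreciable base = $156,337 − $9,600 = $146,737.
Year 1: ⌊$156,337 × 200%/5⌋ = $62,534. Book value $93,803.
Year 2: ⌊$93,803 × 200%/5⌋ = $37,521. Book value $56,282.
Year 3: ⌊$56,282 × 200%/5⌋ = $22,512. Book value $33,770.
Accumulated through year 3 = $156,337 − $33,770 = $122,567.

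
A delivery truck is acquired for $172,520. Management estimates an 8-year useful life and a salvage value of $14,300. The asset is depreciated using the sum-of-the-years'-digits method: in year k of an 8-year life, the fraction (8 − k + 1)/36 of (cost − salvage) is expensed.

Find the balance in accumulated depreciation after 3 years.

$92,295

Depreciable base = $172,520 − $14,300 = $158,220.
Sum of the years' digits = 8+7+6+5+4+3+2+1 = 36.
Year 1: $158,220 × 8/36 = $35,160. Book value $137,360.
Year 2: $158,220 × 7/36 = $30,765. Book value $106,595.
Year 3: $158,220 × 6/36 = $26,370. Book value $80,225.
Accumulated through year 3 = $172,520 − $80,225 = $92,295.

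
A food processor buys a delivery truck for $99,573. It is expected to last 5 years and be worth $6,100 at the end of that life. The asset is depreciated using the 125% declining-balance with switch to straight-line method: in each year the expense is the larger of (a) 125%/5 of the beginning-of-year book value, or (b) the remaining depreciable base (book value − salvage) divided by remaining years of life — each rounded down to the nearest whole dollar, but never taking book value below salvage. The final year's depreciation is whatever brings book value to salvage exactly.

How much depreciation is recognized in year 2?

$18,670

Depreciable base = $99,573 − $6,100 = $93,473.
Year 1: DB = ⌊$99,573 × 125%/5⌋ = $24,893; SL = ⌊$93,473/5⌋ = $18,694 → take DB $24,893. Book value $74,680.
Year 2: DB = ⌊$74,680 × 125%/5⌋ = $18,670; SL = ⌊$68,580/4⌋ = $17,145 → take DB $18,670. Book value $56,010.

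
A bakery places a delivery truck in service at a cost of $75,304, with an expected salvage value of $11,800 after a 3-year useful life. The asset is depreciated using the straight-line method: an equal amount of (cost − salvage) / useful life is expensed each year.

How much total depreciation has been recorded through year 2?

$42,336

Depreciable base = $75,304 − $11,800 = $63,504.
Annual expense = $63,504 / 3 = $21,168.
End of year 1: book value $54,136.
End of year 2: book value $32,968.
Accumulated through year 2 = $75,304 − $32,968 = $42,336.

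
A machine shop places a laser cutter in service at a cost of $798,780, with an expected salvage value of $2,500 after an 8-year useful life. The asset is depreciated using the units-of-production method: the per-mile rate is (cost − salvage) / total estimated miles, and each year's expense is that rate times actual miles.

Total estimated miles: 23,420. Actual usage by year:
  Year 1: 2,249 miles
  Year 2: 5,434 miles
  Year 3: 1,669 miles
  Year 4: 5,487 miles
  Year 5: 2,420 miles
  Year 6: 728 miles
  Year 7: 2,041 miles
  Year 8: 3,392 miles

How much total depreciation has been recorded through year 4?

Depreciable base = $798,780 − $2,500 = $796,280.
Rate = $796,280 / 23,420 miles = $34 per mile.
Year 1: 2,249 × $34 = $76,466. Book value $722,314.
Year 2: 5,434 × $34 = $184,756. Book value $537,558.
Year 3: 1,669 × $34 = $56,746. Book value $480,812.
Year 4: 5,487 × $34 = $186,558. Book value $294,254.
Accumulated through year 4 = $798,780 − $294,254 = $504,526.

$504,526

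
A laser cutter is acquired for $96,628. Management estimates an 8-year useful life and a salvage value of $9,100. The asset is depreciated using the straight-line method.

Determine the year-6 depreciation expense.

$10,941

Depreciable base = $96,628 − $9,100 = $87,528.
Annual expense = $87,528 / 8 = $10,941.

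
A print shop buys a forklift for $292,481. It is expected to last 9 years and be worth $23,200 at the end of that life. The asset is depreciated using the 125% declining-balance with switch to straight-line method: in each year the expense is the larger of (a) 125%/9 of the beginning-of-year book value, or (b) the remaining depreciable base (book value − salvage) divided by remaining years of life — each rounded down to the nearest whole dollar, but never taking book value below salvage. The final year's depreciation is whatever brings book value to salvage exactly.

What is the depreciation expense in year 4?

$27,259

Depreciable base = $292,481 − $23,200 = $269,281.
Year 1: DB = ⌊$292,481 × 125%/9⌋ = $40,622; SL = ⌊$269,281/9⌋ = $29,920 → take DB $40,622. Book value $251,859.
Year 2: DB = ⌊$251,859 × 125%/9⌋ = $34,980; SL = ⌊$228,659/8⌋ = $28,582 → take DB $34,980. Book value $216,879.
Year 3: DB = ⌊$216,879 × 125%/9⌋ = $30,122; SL = ⌊$193,679/7⌋ = $27,668 → take DB $30,122. Book value $186,757.
Year 4: DB = ⌊$186,757 × 125%/9⌋ = $25,938; SL = ⌊$163,557/6⌋ = $27,259 → take SL $27,259. Book value $159,498.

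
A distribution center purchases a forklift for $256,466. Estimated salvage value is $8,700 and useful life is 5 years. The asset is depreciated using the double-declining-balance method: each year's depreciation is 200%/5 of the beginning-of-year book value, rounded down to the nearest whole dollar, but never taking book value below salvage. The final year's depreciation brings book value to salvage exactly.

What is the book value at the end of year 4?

$33,239

Depreciable base = $256,466 − $8,700 = $247,766.
Year 1: ⌊$256,466 × 200%/5⌋ = $102,586. Book value $153,880.
Year 2: ⌊$153,880 × 200%/5⌋ = $61,552. Book value $92,328.
Year 3: ⌊$92,328 × 200%/5⌋ = $36,931. Book value $55,397.
Year 4: ⌊$55,397 × 200%/5⌋ = $22,158. Book value $33,239.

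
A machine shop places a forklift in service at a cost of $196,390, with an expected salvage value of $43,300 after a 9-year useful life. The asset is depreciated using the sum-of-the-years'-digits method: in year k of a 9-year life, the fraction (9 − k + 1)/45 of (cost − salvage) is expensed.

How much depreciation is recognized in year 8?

$6,804

Depreciable base = $196,390 − $43,300 = $153,090.
Sum of the years' digits = 9+8+7+6+5+4+3+2+1 = 45.
Year 1: $153,090 × 9/45 = $30,618. Book value $165,772.
Year 2: $153,090 × 8/45 = $27,216. Book value $138,556.
Year 3: $153,090 × 7/45 = $23,814. Book value $114,742.
Year 4: $153,090 × 6/45 = $20,412. Book value $94,330.
Year 5: $153,090 × 5/45 = $17,010. Book value $77,320.
Year 6: $153,090 × 4/45 = $13,608. Book value $63,712.
Year 7: $153,090 × 3/45 = $10,206. Book value $53,506.
Year 8: $153,090 × 2/45 = $6,804. Book value $46,702.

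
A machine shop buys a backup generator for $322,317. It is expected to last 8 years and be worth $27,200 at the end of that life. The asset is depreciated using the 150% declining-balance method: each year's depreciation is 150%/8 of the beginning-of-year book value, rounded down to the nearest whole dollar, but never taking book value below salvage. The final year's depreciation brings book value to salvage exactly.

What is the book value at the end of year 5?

$114,132

Depreciable base = $322,317 − $27,200 = $295,117.
Year 1: ⌊$322,317 × 150%/8⌋ = $60,434. Book value $261,883.
Year 2: ⌊$261,883 × 150%/8⌋ = $49,103. Book value $212,780.
Year 3: ⌊$212,780 × 150%/8⌋ = $39,896. Book value $172,884.
Year 4: ⌊$172,884 × 150%/8⌋ = $32,415. Book value $140,469.
Year 5: ⌊$140,469 × 150%/8⌋ = $26,337. Book value $114,132.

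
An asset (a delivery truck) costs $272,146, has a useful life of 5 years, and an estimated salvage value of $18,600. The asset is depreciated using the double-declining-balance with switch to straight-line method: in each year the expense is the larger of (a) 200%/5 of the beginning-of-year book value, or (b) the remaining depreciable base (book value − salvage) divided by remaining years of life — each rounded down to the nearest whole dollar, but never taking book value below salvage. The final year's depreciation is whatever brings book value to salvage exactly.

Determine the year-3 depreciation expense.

$39,189

Depreciable base = $272,146 − $18,600 = $253,546.
Year 1: DB = ⌊$272,146 × 200%/5⌋ = $108,858; SL = ⌊$253,546/5⌋ = $50,709 → take DB $108,858. Book value $163,288.
Year 2: DB = ⌊$163,288 × 200%/5⌋ = $65,315; SL = ⌊$144,688/4⌋ = $36,172 → take DB $65,315. Book value $97,973.
Year 3: DB = ⌊$97,973 × 200%/5⌋ = $39,189; SL = ⌊$79,373/3⌋ = $26,457 → take DB $39,189. Book value $58,784.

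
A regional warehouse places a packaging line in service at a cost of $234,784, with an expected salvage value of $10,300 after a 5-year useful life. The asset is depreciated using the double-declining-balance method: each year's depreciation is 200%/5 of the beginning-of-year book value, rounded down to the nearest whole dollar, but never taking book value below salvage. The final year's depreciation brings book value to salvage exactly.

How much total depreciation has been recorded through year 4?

Depreciable base = $234,784 − $10,300 = $224,484.
Year 1: ⌊$234,784 × 200%/5⌋ = $93,913. Book value $140,871.
Year 2: ⌊$140,871 × 200%/5⌋ = $56,348. Book value $84,523.
Year 3: ⌊$84,523 × 200%/5⌋ = $33,809. Book value $50,714.
Year 4: ⌊$50,714 × 200%/5⌋ = $20,285. Book value $30,429.
Accumulated through year 4 = $234,784 − $30,429 = $204,355.

$204,355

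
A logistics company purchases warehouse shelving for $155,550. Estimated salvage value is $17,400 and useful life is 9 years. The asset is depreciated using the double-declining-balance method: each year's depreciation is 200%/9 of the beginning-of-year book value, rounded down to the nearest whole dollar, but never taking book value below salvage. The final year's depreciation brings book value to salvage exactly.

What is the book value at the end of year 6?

$34,437

Depreciable base = $155,550 − $17,400 = $138,150.
Year 1: ⌊$155,550 × 200%/9⌋ = $34,566. Book value $120,984.
Year 2: ⌊$120,984 × 200%/9⌋ = $26,885. Book value $94,099.
Year 3: ⌊$94,099 × 200%/9⌋ = $20,910. Book value $73,189.
Year 4: ⌊$73,189 × 200%/9⌋ = $16,264. Book value $56,925.
Year 5: ⌊$56,925 × 200%/9⌋ = $12,650. Book value $44,275.
Year 6: ⌊$44,275 × 200%/9⌋ = $9,838. Book value $34,437.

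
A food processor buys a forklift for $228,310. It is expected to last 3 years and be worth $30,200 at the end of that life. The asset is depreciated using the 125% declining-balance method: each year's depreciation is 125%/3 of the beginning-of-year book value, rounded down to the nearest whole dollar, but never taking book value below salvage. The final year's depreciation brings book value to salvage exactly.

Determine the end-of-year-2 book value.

$77,689

Depreciable base = $228,310 − $30,200 = $198,110.
Year 1: ⌊$228,310 × 125%/3⌋ = $95,129. Book value $133,181.
Year 2: ⌊$133,181 × 125%/3⌋ = $55,492. Book value $77,689.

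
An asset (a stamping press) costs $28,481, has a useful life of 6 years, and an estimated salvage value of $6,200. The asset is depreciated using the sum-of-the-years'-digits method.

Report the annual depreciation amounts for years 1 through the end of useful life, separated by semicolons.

Depreciable base = $28,481 − $6,200 = $22,281.
Sum of the years' digits = 6+5+4+3+2+1 = 21.
Year 1: $22,281 × 6/21 = $6,366. Book value $22,115.
Year 2: $22,281 × 5/21 = $5,305. Book value $16,810.
Year 3: $22,281 × 4/21 = $4,244. Book value $12,566.
Year 4: $22,281 × 3/21 = $3,183. Book value $9,383.
Year 5: $22,281 × 2/21 = $2,122. Book value $7,261.
Year 6: $22,281 × 1/21 = $1,061. Book value $6,200.

$6,366; $5,305; $4,244; $3,183; $2,122; $1,061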